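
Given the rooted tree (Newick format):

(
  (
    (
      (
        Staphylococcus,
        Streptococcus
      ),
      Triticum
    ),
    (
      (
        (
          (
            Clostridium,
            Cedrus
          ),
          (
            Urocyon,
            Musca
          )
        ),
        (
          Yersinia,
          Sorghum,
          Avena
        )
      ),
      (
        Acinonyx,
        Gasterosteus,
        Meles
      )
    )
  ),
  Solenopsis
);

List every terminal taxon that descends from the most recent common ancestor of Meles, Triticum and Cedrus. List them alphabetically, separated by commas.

Acinonyx, Avena, Cedrus, Clostridium, Gasterosteus, Meles, Musca, Sorghum, Staphylococcus, Streptococcus, Triticum, Urocyon, Yersinia

Tracing Meles: it sits inside (Acinonyx,Gasterosteus,Meles).
Tracing Triticum: it sits inside ((Staphylococcus,Streptococcus),Triticum).
Tracing Cedrus: it sits inside (Clostridium,Cedrus).
The smallest clade enclosing all 3 is (((Staphylococcus,Streptococcus),Triticum),((((Clostridium,Cedrus),(Urocyon,Musca)),(Yersinia,Sorghum,Avena)),(Acinonyx,Gasterosteus,Meles))); the answer is its 13 terminal taxa in alphabetical order.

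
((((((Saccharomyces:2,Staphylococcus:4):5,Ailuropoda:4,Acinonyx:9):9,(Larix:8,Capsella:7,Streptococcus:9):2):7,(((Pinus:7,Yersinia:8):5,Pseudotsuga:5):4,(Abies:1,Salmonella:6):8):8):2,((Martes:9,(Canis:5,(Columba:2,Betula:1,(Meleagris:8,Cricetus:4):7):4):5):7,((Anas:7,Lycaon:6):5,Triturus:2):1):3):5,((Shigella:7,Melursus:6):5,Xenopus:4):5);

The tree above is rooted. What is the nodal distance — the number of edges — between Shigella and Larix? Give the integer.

8

The MRCA of Shigella and Larix is the root of the tree.
From Shigella up to that node: 3 branches. From Larix up to the same node: 5 branches. Total: 3 + 5 = 8.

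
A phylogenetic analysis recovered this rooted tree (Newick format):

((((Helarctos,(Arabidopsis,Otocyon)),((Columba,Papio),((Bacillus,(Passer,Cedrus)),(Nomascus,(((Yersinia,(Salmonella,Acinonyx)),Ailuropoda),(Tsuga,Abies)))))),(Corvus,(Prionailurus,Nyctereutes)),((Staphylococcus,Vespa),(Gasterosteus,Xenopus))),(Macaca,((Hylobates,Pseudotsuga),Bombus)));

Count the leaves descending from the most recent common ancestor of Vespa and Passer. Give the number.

22

The MRCA of Vespa and Passer is the node subtending (((Helarctos,(Arabidopsis,Otocyon)),((Columba,Papio),((Bacillus,(Passer,Cedrus)),(Nomascus,(((Yersinia,(Salmonella,Acinonyx)),Ailuropoda),(Tsuga,Abies)))))),(Corvus,(Prionailurus,Nyctereutes)),((Staphylococcus,Vespa),(Gasterosteus,Xenopus))).
That clade contains 22 terminal taxa: Abies, Acinonyx, Ailuropoda, Arabidopsis, Bacillus, Cedrus, Columba, Corvus, Gasterosteus, Helarctos, Nomascus, Nyctereutes, Otocyon, Papio, Passer, Prionailurus, Salmonella, Staphylococcus, Tsuga, Vespa, Xenopus, Yersinia.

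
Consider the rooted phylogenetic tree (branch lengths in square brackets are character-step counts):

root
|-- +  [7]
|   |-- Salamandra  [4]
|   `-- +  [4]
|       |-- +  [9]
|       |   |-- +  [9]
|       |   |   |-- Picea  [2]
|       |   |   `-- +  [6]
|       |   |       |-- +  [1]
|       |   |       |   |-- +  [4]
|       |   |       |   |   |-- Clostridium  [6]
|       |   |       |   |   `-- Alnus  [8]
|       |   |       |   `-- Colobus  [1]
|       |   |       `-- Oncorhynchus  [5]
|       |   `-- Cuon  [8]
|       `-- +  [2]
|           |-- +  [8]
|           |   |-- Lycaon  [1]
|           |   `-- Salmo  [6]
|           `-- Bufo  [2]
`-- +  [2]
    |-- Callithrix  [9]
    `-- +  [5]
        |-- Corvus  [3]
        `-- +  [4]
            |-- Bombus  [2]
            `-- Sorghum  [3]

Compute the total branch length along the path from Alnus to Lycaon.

48

The path runs Alnus → … → MRCA → … → Lycaon; the MRCA is the node subtending (((Picea,(((Clostridium,Alnus),Colobus),Oncorhynchus)),Cuon),((Lycaon,Salmo),Bufo)).
Branch lengths along that path: 8 + 4 + 1 + 6 + 9 + 9 + 2 + 8 + 1 = 48.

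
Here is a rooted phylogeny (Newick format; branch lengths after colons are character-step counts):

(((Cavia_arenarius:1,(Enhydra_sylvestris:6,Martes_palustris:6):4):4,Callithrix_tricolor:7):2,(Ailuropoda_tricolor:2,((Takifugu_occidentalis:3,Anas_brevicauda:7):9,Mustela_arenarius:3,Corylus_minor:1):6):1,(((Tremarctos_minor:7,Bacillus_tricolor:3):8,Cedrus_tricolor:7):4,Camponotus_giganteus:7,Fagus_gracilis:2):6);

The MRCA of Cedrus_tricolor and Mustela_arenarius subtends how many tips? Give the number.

The MRCA of Cedrus_tricolor and Mustela_arenarius is the root, so the clade is the entire tree.
That clade contains 14 terminal taxa: Ailuropoda_tricolor, Anas_brevicauda, Bacillus_tricolor, Callithrix_tricolor, Camponotus_giganteus, Cavia_arenarius, Cedrus_tricolor, Corylus_minor, Enhydra_sylvestris, Fagus_gracilis, Martes_palustris, Mustela_arenarius, Takifugu_occidentalis, Tremarctos_minor.

14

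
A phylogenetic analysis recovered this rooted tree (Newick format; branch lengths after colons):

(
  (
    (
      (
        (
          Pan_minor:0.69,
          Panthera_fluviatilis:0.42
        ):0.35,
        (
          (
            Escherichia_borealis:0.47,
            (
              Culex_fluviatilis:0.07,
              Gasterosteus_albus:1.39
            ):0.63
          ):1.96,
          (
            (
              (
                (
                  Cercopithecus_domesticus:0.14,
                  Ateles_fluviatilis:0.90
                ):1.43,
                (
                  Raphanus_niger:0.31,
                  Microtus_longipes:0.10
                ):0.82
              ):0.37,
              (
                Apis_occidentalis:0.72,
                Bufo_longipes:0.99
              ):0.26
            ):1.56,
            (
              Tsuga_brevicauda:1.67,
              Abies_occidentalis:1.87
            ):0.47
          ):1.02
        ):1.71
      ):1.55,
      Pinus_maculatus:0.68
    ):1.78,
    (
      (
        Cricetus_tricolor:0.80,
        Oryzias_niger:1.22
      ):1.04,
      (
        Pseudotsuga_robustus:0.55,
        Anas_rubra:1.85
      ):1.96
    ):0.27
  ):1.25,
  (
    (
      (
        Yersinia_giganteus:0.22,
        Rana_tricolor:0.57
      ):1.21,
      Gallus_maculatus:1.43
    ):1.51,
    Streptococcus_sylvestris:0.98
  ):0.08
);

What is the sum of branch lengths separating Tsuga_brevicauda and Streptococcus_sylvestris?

10.51

The path runs Tsuga_brevicauda → … → MRCA → … → Streptococcus_sylvestris; the MRCA is the root of the tree.
Branch lengths along that path: 1.67 + 0.47 + 1.02 + 1.71 + 1.55 + 1.78 + 1.25 + 0.08 + 0.98 = 10.51.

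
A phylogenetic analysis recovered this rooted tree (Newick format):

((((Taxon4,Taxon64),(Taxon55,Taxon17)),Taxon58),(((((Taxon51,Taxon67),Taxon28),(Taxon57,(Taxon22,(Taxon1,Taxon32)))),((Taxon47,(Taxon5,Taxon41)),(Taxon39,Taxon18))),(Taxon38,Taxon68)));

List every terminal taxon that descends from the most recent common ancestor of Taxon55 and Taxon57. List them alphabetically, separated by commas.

Taxon1, Taxon17, Taxon18, Taxon22, Taxon28, Taxon32, Taxon38, Taxon39, Taxon4, Taxon41, Taxon47, Taxon5, Taxon51, Taxon55, Taxon57, Taxon58, Taxon64, Taxon67, Taxon68

Tracing Taxon55: it sits inside (Taxon55,Taxon17).
Tracing Taxon57: it sits inside (Taxon57,(Taxon22,(Taxon1,Taxon32))).
The smallest clade enclosing both is the whole tree (their MRCA is the root), so the answer is all 19 tips in alphabetical order.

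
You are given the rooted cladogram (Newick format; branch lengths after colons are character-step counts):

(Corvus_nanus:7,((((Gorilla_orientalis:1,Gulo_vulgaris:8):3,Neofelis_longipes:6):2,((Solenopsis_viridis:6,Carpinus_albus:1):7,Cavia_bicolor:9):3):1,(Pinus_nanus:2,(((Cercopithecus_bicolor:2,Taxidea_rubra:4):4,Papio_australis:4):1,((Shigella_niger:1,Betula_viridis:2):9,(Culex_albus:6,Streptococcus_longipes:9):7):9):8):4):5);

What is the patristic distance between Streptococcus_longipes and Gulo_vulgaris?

The path runs Streptococcus_longipes → … → MRCA → … → Gulo_vulgaris; the MRCA is the node subtending ((((Gorilla_orientalis,Gulo_vulgaris),Neofelis_longipes),((Solenopsis_viridis,Carpinus_albus),Cavia_bicolor)),(Pinus_nanus,(((Cercopithecus_bicolor,Taxidea_rubra),Papio_australis),((Shigella_niger,Betula_viridis),(Culex_albus,Streptococcus_longipes))))).
Branch lengths along that path: 9 + 7 + 9 + 8 + 4 + 1 + 2 + 3 + 8 = 51.

51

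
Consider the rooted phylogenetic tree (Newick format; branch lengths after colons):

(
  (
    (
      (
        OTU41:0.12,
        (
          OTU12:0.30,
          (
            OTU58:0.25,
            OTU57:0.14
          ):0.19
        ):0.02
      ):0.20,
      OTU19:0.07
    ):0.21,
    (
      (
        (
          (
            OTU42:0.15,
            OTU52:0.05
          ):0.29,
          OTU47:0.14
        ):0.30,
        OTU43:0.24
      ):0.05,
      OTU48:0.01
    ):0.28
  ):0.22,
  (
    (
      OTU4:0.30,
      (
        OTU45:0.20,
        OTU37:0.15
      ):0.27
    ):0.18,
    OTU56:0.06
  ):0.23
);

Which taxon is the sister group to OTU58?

OTU57

OTU58 attaches to the tree at the node subtending (OTU58,OTU57).
The other lineage descending from that same node — the sister group — is the single tip OTU57.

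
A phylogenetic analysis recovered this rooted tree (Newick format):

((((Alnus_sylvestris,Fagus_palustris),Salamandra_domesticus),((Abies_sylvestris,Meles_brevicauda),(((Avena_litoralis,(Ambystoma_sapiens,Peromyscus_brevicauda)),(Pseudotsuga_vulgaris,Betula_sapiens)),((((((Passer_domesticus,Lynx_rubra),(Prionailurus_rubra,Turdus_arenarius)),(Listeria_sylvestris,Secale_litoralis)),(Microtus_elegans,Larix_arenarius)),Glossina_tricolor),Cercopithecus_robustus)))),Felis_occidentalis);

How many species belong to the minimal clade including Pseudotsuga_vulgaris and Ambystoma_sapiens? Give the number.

The MRCA of Pseudotsuga_vulgaris and Ambystoma_sapiens is the node subtending ((Avena_litoralis,(Ambystoma_sapiens,Peromyscus_brevicauda)),(Pseudotsuga_vulgaris,Betula_sapiens)).
That clade contains 5 terminal taxa: Ambystoma_sapiens, Avena_litoralis, Betula_sapiens, Peromyscus_brevicauda, Pseudotsuga_vulgaris.

5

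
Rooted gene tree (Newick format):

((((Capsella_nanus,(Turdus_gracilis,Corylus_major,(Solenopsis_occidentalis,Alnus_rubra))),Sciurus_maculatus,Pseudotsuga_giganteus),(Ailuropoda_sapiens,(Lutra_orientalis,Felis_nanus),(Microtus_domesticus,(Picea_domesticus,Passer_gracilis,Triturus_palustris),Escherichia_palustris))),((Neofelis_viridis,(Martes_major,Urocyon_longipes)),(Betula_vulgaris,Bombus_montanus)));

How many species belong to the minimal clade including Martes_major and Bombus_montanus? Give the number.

5

The MRCA of Martes_major and Bombus_montanus is the node subtending ((Neofelis_viridis,(Martes_major,Urocyon_longipes)),(Betula_vulgaris,Bombus_montanus)).
That clade contains 5 terminal taxa: Betula_vulgaris, Bombus_montanus, Martes_major, Neofelis_viridis, Urocyon_longipes.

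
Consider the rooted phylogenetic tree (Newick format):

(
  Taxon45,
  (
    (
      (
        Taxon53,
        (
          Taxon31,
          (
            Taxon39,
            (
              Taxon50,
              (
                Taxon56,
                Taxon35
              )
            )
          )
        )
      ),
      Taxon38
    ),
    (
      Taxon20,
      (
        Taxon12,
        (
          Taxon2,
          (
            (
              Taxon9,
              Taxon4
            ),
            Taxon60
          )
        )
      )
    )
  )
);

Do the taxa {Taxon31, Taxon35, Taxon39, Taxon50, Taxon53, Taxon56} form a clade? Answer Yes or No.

Yes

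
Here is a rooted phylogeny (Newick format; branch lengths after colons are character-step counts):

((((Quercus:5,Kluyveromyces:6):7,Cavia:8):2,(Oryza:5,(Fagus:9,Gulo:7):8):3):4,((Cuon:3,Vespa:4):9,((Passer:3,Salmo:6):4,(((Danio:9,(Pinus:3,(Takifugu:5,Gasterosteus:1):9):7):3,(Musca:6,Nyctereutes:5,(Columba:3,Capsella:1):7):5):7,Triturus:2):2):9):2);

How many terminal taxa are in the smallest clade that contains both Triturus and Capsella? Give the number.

9

The MRCA of Triturus and Capsella is the node subtending (((Danio,(Pinus,(Takifugu,Gasterosteus))),(Musca,Nyctereutes,(Columba,Capsella))),Triturus).
That clade contains 9 terminal taxa: Capsella, Columba, Danio, Gasterosteus, Musca, Nyctereutes, Pinus, Takifugu, Triturus.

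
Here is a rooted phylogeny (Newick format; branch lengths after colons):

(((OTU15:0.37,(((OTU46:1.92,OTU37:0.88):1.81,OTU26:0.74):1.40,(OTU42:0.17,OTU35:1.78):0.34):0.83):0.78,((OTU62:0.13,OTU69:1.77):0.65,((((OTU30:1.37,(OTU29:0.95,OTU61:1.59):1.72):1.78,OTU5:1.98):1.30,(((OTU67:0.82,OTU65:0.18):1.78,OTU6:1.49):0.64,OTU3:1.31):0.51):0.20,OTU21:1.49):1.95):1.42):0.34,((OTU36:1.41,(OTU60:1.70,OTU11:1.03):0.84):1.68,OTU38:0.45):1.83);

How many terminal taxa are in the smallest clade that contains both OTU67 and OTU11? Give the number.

21

The MRCA of OTU67 and OTU11 is the root, so the clade is the entire tree.
That clade contains 21 terminal taxa: OTU11, OTU15, OTU21, OTU26, OTU29, OTU3, OTU30, OTU35, OTU36, OTU37, OTU38, OTU42, OTU46, OTU5, OTU6, OTU60, OTU61, OTU62, OTU65, OTU67, OTU69.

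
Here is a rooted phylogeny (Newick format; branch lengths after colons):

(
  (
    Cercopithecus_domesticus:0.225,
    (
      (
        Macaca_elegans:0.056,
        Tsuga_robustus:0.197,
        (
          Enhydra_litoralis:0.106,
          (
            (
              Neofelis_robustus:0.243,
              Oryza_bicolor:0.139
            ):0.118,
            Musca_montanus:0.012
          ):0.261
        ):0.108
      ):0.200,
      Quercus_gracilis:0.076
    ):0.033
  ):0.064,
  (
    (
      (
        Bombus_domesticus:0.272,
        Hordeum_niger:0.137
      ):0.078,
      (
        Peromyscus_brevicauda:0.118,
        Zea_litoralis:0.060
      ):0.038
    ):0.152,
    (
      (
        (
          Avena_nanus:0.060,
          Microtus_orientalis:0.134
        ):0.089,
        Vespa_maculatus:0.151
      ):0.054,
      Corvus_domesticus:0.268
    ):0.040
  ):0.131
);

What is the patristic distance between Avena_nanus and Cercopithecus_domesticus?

0.663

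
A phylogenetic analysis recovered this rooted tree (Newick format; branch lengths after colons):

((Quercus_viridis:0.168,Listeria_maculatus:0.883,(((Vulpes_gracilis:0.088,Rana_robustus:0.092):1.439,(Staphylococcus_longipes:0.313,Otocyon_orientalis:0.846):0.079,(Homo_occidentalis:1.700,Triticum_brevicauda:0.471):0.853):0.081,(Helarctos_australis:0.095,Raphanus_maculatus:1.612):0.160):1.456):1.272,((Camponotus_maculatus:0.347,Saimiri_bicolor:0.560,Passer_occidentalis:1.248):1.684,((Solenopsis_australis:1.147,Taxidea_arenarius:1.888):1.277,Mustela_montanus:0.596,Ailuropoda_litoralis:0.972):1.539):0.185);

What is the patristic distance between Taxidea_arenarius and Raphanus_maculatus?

The path runs Taxidea_arenarius → … → MRCA → … → Raphanus_maculatus; the MRCA is the root of the tree.
Branch lengths along that path: 1.888 + 1.277 + 1.539 + 0.185 + 1.272 + 1.456 + 0.160 + 1.612 = 9.389.

9.389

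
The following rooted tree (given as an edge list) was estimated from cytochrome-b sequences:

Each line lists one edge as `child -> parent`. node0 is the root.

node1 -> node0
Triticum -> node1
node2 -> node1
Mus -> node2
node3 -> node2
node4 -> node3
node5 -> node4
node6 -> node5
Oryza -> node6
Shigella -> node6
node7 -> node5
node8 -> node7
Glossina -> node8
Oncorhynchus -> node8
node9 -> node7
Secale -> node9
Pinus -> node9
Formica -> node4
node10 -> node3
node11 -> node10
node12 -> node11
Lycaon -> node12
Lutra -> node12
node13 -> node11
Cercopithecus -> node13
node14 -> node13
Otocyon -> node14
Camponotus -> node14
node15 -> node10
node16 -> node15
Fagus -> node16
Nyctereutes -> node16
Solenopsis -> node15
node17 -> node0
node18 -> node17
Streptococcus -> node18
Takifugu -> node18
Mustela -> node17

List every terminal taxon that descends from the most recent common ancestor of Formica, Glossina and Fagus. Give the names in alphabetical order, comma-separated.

Camponotus, Cercopithecus, Fagus, Formica, Glossina, Lutra, Lycaon, Nyctereutes, Oncorhynchus, Oryza, Otocyon, Pinus, Secale, Shigella, Solenopsis

Tracing Formica: it sits inside (((Oryza,Shigella),((Glossina,Oncorhynchus),(Secale,Pinus))),Formica).
Tracing Glossina: it sits inside (Glossina,Oncorhynchus).
Tracing Fagus: it sits inside (Fagus,Nyctereutes).
The smallest clade enclosing all 3 is ((((Oryza,Shigella),((Glossina,Oncorhynchus),(Secale,Pinus))),Formica),(((Lycaon,Lutra),(Cercopithecus,(Otocyon,Camponotus))),((Fagus,Nyctereutes),Solenopsis))); the answer is its 15 terminal taxa in alphabetical order.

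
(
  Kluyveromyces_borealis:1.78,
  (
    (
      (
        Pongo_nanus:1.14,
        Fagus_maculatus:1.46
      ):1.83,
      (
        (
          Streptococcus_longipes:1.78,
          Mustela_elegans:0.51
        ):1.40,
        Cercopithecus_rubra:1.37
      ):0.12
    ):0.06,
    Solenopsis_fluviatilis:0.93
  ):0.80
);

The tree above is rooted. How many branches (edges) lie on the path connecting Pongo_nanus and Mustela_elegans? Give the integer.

5

The MRCA of Pongo_nanus and Mustela_elegans is the node subtending ((Pongo_nanus,Fagus_maculatus),((Streptococcus_longipes,Mustela_elegans),Cercopithecus_rubra)).
From Pongo_nanus up to that node: 2 branches. From Mustela_elegans up to the same node: 3 branches. Total: 2 + 3 = 5.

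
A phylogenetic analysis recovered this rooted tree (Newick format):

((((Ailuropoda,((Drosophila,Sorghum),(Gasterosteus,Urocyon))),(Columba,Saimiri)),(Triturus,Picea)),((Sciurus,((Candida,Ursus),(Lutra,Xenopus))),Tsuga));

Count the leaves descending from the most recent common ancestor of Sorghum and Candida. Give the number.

15

The MRCA of Sorghum and Candida is the root, so the clade is the entire tree.
That clade contains 15 terminal taxa: Ailuropoda, Candida, Columba, Drosophila, Gasterosteus, Lutra, Picea, Saimiri, Sciurus, Sorghum, Triturus, Tsuga, Urocyon, Ursus, Xenopus.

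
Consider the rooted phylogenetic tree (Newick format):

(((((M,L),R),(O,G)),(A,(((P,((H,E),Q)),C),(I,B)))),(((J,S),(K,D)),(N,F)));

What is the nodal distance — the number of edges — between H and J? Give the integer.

12

The MRCA of H and J is the root of the tree.
From H up to that node: 8 branches. From J up to the same node: 4 branches. Total: 8 + 4 = 12.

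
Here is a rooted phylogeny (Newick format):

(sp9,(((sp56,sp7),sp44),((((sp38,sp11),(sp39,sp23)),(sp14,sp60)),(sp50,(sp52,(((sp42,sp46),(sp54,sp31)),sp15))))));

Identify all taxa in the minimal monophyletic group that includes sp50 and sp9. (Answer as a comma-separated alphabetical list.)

Tracing sp50: it sits inside (sp50,(sp52,(((sp42,sp46),(sp54,sp31)),sp15))).
Tracing sp9: it attaches directly to the root.
The smallest clade enclosing both is the whole tree (their MRCA is the root), so the answer is all 17 tips in alphabetical order.

sp11, sp14, sp15, sp23, sp31, sp38, sp39, sp42, sp44, sp46, sp50, sp52, sp54, sp56, sp60, sp7, sp9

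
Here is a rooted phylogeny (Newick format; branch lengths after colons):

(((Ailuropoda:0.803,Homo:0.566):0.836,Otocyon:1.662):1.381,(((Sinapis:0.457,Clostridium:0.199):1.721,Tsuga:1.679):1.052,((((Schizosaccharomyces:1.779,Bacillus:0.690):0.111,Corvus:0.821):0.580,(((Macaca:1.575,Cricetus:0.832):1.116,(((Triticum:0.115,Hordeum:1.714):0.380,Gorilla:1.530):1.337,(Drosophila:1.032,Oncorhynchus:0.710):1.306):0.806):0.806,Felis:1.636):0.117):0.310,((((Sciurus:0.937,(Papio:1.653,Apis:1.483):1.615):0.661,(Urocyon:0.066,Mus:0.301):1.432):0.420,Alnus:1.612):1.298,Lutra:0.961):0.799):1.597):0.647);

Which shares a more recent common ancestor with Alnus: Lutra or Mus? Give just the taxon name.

Mus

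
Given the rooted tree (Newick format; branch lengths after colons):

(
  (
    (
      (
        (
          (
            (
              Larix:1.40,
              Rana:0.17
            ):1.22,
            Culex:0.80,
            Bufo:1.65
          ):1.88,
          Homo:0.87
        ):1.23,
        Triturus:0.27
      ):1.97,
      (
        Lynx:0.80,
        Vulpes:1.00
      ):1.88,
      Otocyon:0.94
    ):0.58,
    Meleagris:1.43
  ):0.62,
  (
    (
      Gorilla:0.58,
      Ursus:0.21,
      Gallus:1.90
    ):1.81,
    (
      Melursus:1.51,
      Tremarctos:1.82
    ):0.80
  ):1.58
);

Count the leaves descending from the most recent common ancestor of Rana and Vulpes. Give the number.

The MRCA of Rana and Vulpes is the node subtending (((((Larix,Rana),Culex,Bufo),Homo),Triturus),(Lynx,Vulpes),Otocyon).
That clade contains 9 terminal taxa: Bufo, Culex, Homo, Larix, Lynx, Otocyon, Rana, Triturus, Vulpes.

9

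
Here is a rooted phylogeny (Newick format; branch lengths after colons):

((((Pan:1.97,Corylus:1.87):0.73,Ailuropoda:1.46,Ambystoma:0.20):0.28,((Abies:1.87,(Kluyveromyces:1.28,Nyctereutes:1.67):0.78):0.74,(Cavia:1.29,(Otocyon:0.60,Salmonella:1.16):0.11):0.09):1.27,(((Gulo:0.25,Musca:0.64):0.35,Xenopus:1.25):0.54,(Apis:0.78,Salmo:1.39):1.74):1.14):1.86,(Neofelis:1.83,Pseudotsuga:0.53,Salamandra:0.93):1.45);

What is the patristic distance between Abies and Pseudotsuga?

7.72

The path runs Abies → … → MRCA → … → Pseudotsuga; the MRCA is the root of the tree.
Branch lengths along that path: 1.87 + 0.74 + 1.27 + 1.86 + 1.45 + 0.53 = 7.72.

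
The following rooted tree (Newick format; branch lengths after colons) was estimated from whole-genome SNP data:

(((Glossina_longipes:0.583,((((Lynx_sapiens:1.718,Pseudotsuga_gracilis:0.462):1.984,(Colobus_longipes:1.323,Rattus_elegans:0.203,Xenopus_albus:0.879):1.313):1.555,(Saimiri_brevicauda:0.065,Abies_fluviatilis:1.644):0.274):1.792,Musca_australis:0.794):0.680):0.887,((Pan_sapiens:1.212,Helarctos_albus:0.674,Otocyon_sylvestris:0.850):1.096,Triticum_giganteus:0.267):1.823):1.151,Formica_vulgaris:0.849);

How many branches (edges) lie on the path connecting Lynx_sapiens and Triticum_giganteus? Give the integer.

8

The MRCA of Lynx_sapiens and Triticum_giganteus is the node subtending ((Glossina_longipes,((((Lynx_sapiens,Pseudotsuga_gracilis),(Colobus_longipes,Rattus_elegans,Xenopus_albus)),(Saimiri_brevicauda,Abies_fluviatilis)),Musca_australis)),((Pan_sapiens,Helarctos_albus,Otocyon_sylvestris),Triticum_giganteus)).
From Lynx_sapiens up to that node: 6 branches. From Triticum_giganteus up to the same node: 2 branches. Total: 6 + 2 = 8.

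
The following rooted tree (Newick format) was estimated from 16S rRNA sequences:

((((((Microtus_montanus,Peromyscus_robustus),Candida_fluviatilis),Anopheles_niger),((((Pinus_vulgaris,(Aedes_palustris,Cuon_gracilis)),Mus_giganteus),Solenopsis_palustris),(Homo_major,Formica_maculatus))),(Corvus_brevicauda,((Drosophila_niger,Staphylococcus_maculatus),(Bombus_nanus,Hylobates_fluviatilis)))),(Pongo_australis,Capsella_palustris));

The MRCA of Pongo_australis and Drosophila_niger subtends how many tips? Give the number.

18

The MRCA of Pongo_australis and Drosophila_niger is the root, so the clade is the entire tree.
That clade contains 18 terminal taxa: Aedes_palustris, Anopheles_niger, Bombus_nanus, Candida_fluviatilis, Capsella_palustris, Corvus_brevicauda, Cuon_gracilis, Drosophila_niger, Formica_maculatus, Homo_major, Hylobates_fluviatilis, Microtus_montanus, Mus_giganteus, Peromyscus_robustus, Pinus_vulgaris, Pongo_australis, Solenopsis_palustris, Staphylococcus_maculatus.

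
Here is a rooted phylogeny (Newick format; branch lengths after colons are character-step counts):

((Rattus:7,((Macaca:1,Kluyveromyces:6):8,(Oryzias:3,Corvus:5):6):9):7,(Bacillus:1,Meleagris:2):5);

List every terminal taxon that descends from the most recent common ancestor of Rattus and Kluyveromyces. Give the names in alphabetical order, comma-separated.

Tracing Rattus: it sits inside (Rattus,((Macaca,Kluyveromyces),(Oryzias,Corvus))).
Tracing Kluyveromyces: it sits inside (Macaca,Kluyveromyces).
The smallest clade enclosing both is (Rattus,((Macaca,Kluyveromyces),(Oryzias,Corvus))); the answer is its 5 terminal taxa in alphabetical order.

Corvus, Kluyveromyces, Macaca, Oryzias, Rattus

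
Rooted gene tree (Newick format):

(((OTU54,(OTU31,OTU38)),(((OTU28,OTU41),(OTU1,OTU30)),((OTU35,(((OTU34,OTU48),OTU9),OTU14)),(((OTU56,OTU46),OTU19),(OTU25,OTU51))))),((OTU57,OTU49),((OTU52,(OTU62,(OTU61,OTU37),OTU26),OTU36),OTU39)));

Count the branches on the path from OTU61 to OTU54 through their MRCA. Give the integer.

The MRCA of OTU61 and OTU54 is the root of the tree.
From OTU61 up to that node: 6 branches. From OTU54 up to the same node: 3 branches. Total: 6 + 3 = 9.

9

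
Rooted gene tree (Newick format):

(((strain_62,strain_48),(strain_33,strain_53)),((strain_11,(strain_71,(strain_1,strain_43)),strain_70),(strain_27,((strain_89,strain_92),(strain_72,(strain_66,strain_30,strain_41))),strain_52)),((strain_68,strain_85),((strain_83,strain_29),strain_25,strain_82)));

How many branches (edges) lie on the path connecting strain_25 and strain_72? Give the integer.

8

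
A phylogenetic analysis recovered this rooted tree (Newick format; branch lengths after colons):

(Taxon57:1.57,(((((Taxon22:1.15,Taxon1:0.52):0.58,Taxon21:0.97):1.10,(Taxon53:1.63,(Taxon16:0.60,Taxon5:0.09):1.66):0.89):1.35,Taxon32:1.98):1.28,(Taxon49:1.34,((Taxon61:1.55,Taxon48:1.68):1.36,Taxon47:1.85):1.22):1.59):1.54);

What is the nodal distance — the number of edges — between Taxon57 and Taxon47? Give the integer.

5

The MRCA of Taxon57 and Taxon47 is the root of the tree.
From Taxon57 up to that node: 1 branch. From Taxon47 up to the same node: 4 branches. Total: 1 + 4 = 5.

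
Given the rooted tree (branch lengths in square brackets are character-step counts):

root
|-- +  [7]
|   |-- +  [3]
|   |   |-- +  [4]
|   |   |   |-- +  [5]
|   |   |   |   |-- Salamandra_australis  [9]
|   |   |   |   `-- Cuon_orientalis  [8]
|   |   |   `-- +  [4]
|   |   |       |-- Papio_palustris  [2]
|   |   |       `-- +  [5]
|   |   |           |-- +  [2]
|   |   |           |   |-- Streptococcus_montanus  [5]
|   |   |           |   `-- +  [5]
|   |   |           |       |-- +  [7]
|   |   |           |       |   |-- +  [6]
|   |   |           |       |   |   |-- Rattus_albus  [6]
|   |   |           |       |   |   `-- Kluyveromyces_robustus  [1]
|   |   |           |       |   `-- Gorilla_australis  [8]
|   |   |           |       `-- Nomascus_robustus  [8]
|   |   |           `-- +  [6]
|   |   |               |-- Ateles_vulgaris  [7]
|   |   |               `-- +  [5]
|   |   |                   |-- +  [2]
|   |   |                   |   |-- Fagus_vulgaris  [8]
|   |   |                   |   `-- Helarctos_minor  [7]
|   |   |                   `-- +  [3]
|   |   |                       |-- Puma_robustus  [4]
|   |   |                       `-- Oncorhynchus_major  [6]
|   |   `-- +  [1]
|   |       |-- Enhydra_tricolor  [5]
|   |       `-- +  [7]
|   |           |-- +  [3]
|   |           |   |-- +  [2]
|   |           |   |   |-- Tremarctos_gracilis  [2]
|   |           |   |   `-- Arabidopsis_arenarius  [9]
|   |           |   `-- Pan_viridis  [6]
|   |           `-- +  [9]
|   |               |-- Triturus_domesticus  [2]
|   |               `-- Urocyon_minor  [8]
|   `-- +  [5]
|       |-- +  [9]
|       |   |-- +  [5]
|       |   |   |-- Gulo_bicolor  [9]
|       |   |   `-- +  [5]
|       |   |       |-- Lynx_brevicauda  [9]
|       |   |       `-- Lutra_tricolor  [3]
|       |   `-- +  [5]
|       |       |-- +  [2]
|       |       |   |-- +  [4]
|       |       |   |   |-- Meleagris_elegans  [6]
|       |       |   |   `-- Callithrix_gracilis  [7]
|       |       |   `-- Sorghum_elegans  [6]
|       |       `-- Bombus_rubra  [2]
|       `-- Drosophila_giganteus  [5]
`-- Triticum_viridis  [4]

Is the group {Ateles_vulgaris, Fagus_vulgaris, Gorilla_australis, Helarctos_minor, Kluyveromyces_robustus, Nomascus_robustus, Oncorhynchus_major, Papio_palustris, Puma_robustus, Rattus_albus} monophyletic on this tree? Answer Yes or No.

The MRCA of the listed taxa subtends (Papio_palustris,((Streptococcus_montanus,(((Rattus_albus,Kluyveromyces_robustus),Gorilla_australis),Nomascus_robustus)),(Ateles_vulgaris,((Fagus_vulgaris,Helarctos_minor),(Puma_robustus,Oncorhynchus_major))))).
That clade also contains Streptococcus_montanus, which is not in the proposed group, so the group is not monophyletic.

No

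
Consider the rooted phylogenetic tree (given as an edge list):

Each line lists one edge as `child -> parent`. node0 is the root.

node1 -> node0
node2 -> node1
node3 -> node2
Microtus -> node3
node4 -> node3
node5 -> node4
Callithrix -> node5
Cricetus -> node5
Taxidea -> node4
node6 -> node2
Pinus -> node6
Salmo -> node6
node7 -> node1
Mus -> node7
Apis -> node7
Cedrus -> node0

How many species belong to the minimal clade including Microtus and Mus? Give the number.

8

The MRCA of Microtus and Mus is the node subtending (((Microtus,((Callithrix,Cricetus),Taxidea)),(Pinus,Salmo)),(Mus,Apis)).
That clade contains 8 terminal taxa: Apis, Callithrix, Cricetus, Microtus, Mus, Pinus, Salmo, Taxidea.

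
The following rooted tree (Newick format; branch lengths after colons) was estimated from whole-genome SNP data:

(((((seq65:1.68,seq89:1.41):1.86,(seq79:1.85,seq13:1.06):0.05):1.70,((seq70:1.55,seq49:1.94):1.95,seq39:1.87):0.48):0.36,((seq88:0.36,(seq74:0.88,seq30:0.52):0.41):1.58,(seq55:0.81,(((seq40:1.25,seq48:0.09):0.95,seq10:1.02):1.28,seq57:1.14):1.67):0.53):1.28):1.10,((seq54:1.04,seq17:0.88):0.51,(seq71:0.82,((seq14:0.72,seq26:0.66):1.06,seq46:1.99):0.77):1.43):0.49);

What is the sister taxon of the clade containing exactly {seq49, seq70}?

The clade containing exactly {seq49, seq70} attaches to the tree at the node subtending ((seq70,seq49),seq39).
The other lineage descending from that same node — the sister group — is the single tip seq39.

seq39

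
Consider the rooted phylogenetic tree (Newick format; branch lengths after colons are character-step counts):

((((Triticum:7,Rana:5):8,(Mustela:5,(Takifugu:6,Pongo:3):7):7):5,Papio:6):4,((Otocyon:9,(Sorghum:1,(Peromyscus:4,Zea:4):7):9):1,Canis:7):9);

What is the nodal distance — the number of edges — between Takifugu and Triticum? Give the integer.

5

The MRCA of Takifugu and Triticum is the node subtending ((Triticum,Rana),(Mustela,(Takifugu,Pongo))).
From Takifugu up to that node: 3 branches. From Triticum up to the same node: 2 branches. Total: 3 + 2 = 5.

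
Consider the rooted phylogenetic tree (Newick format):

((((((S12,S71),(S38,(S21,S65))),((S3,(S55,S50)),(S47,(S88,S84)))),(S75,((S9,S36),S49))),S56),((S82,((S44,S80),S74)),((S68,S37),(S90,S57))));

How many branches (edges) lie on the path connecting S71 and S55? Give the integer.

7

The MRCA of S71 and S55 is the node subtending (((S12,S71),(S38,(S21,S65))),((S3,(S55,S50)),(S47,(S88,S84)))).
From S71 up to that node: 3 branches. From S55 up to the same node: 4 branches. Total: 3 + 4 = 7.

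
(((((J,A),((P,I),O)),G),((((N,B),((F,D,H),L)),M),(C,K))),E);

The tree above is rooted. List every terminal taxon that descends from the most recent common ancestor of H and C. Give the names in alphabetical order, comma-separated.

B, C, D, F, H, K, L, M, N

Tracing H: it sits inside (F,D,H).
Tracing C: it sits inside (C,K).
The smallest clade enclosing both is ((((N,B),((F,D,H),L)),M),(C,K)); the answer is its 9 terminal taxa in alphabetical order.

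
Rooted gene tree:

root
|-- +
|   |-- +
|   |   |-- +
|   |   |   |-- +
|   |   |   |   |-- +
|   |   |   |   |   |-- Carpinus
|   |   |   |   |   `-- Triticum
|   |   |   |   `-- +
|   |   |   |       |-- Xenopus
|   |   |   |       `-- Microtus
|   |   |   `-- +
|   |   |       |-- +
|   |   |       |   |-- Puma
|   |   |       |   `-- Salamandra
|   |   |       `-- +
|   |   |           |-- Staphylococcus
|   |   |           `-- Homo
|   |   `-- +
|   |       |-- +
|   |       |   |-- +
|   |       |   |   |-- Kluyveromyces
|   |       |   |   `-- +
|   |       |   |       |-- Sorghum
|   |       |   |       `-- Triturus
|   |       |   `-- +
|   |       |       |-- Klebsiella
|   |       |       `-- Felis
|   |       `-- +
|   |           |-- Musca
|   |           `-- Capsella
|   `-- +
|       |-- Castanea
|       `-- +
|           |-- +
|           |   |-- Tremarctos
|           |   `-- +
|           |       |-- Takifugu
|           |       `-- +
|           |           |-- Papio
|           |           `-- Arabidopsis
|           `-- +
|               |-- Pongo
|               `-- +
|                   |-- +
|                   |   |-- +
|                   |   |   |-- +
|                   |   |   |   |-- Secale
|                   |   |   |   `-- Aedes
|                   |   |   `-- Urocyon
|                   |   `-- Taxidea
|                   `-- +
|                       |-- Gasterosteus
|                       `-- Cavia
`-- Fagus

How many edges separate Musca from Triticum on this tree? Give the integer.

7

The MRCA of Musca and Triticum is the node subtending ((((Carpinus,Triticum),(Xenopus,Microtus)),((Puma,Salamandra),(Staphylococcus,Homo))),(((Kluyveromyces,(Sorghum,Triturus)),(Klebsiella,Felis)),(Musca,Capsella))).
From Musca up to that node: 3 branches. From Triticum up to the same node: 4 branches. Total: 3 + 4 = 7.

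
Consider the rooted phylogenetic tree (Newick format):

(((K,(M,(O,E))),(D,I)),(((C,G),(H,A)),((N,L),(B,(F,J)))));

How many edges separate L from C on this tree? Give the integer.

6

The MRCA of L and C is the node subtending (((C,G),(H,A)),((N,L),(B,(F,J)))).
From L up to that node: 3 branches. From C up to the same node: 3 branches. Total: 3 + 3 = 6.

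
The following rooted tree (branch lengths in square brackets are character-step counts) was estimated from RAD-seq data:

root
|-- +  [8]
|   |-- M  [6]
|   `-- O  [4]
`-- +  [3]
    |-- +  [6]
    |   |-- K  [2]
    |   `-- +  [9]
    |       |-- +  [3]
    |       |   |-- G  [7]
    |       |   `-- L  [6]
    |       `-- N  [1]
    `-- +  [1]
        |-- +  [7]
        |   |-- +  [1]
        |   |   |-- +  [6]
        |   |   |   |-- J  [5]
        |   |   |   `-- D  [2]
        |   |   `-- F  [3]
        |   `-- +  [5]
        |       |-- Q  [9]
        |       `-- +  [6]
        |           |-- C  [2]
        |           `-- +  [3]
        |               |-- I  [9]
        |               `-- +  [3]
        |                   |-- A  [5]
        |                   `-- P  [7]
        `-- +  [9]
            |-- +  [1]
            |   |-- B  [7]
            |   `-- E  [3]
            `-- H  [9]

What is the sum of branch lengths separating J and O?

35

The path runs J → … → MRCA → … → O; the MRCA is the root of the tree.
Branch lengths along that path: 5 + 6 + 1 + 7 + 1 + 3 + 8 + 4 = 35.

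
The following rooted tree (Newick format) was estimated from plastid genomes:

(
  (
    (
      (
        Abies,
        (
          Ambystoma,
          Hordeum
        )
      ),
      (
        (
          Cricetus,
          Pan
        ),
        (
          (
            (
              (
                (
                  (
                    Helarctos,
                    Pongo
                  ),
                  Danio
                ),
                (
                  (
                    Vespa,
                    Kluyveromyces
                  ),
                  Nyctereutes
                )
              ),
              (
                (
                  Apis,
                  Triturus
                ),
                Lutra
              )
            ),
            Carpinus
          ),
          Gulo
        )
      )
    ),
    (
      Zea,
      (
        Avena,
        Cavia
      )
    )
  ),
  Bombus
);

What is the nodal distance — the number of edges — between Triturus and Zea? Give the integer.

10

The MRCA of Triturus and Zea is the node subtending (((Abies,(Ambystoma,Hordeum)),((Cricetus,Pan),((((((Helarctos,Pongo),Danio),((Vespa,Kluyveromyces),Nyctereutes)),((Apis,Triturus),Lutra)),Carpinus),Gulo))),(Zea,(Avena,Cavia))).
From Triturus up to that node: 8 branches. From Zea up to the same node: 2 branches. Total: 8 + 2 = 10.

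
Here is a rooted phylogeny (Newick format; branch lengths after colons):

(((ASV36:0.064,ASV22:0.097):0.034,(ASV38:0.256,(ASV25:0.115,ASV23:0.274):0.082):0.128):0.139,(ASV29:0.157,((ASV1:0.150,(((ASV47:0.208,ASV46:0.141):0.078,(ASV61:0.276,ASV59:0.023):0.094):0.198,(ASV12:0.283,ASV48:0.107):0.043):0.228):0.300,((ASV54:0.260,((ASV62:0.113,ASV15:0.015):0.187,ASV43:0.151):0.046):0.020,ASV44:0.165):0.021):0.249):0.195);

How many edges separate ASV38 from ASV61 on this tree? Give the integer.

The MRCA of ASV38 and ASV61 is the root of the tree.
From ASV38 up to that node: 3 branches. From ASV61 up to the same node: 7 branches. Total: 3 + 7 = 10.

10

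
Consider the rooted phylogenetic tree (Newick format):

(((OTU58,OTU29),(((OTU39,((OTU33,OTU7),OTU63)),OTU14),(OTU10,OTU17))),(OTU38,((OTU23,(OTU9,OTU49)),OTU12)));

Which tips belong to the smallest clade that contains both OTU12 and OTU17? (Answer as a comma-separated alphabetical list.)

OTU10, OTU12, OTU14, OTU17, OTU23, OTU29, OTU33, OTU38, OTU39, OTU49, OTU58, OTU63, OTU7, OTU9

Tracing OTU12: it sits inside ((OTU23,(OTU9,OTU49)),OTU12).
Tracing OTU17: it sits inside (OTU10,OTU17).
The smallest clade enclosing both is the whole tree (their MRCA is the root), so the answer is all 14 tips in alphabetical order.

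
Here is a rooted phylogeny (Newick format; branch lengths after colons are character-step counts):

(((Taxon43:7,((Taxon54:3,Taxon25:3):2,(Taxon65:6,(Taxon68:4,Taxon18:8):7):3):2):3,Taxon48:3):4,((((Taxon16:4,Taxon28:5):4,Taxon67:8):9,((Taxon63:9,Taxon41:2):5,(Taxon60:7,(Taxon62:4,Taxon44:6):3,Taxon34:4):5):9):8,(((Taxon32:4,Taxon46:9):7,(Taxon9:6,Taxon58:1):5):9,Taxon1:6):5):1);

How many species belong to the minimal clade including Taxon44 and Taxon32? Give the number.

The MRCA of Taxon44 and Taxon32 is the node subtending ((((Taxon16,Taxon28),Taxon67),((Taxon63,Taxon41),(Taxon60,(Taxon62,Taxon44),Taxon34))),(((Taxon32,Taxon46),(Taxon9,Taxon58)),Taxon1)).
That clade contains 14 terminal taxa: Taxon1, Taxon16, Taxon28, Taxon32, Taxon34, Taxon41, Taxon44, Taxon46, Taxon58, Taxon60, Taxon62, Taxon63, Taxon67, Taxon9.

14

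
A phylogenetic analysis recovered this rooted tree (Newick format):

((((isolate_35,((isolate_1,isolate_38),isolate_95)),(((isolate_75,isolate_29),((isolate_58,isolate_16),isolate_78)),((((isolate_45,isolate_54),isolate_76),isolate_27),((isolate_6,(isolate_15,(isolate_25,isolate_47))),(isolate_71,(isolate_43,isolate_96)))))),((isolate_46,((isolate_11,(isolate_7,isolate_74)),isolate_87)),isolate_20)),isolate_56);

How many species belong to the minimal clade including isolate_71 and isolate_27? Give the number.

11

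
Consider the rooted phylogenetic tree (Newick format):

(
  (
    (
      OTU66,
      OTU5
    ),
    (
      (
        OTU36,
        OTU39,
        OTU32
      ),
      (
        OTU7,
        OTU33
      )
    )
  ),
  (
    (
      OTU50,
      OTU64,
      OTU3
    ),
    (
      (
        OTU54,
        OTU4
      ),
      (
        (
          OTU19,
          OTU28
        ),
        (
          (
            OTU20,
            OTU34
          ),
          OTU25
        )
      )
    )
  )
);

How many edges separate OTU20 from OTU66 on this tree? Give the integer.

The MRCA of OTU20 and OTU66 is the root of the tree.
From OTU20 up to that node: 6 branches. From OTU66 up to the same node: 3 branches. Total: 6 + 3 = 9.

9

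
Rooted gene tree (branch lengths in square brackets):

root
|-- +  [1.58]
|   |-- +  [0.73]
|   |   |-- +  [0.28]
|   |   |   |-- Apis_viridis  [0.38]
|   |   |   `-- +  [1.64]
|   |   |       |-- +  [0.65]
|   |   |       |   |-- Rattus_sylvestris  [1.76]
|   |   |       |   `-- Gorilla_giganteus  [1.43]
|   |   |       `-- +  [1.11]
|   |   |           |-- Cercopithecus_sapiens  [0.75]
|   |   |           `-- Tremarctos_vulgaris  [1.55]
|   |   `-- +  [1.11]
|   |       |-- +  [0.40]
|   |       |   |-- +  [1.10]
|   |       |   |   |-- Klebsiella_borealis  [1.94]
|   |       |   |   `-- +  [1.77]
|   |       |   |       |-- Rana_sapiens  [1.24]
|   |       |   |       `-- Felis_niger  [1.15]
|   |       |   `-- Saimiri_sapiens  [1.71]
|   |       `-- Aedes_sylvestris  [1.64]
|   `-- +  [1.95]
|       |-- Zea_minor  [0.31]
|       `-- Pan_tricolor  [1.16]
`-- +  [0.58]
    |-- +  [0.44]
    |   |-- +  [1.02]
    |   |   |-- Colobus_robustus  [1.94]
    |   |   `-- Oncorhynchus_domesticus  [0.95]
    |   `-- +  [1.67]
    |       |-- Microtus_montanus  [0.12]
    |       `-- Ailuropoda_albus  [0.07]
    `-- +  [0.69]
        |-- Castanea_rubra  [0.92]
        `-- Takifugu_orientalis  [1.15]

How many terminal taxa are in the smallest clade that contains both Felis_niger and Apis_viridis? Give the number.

10

The MRCA of Felis_niger and Apis_viridis is the node subtending ((Apis_viridis,((Rattus_sylvestris,Gorilla_giganteus),(Cercopithecus_sapiens,Tremarctos_vulgaris))),(((Klebsiella_borealis,(Rana_sapiens,Felis_niger)),Saimiri_sapiens),Aedes_sylvestris)).
That clade contains 10 terminal taxa: Aedes_sylvestris, Apis_viridis, Cercopithecus_sapiens, Felis_niger, Gorilla_giganteus, Klebsiella_borealis, Rana_sapiens, Rattus_sylvestris, Saimiri_sapiens, Tremarctos_vulgaris.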